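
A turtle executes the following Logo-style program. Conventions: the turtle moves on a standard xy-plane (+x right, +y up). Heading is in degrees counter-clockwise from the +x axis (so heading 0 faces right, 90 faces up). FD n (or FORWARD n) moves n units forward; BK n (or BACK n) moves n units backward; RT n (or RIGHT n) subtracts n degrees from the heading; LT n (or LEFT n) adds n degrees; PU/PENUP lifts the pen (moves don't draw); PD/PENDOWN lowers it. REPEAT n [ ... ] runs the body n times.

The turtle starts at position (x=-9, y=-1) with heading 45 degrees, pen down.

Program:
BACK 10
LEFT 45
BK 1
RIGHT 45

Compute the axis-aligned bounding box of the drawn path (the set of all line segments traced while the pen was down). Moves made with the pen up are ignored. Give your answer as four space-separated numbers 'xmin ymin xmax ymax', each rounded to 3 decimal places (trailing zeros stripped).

Executing turtle program step by step:
Start: pos=(-9,-1), heading=45, pen down
BK 10: (-9,-1) -> (-16.071,-8.071) [heading=45, draw]
LT 45: heading 45 -> 90
BK 1: (-16.071,-8.071) -> (-16.071,-9.071) [heading=90, draw]
RT 45: heading 90 -> 45
Final: pos=(-16.071,-9.071), heading=45, 2 segment(s) drawn

Segment endpoints: x in {-16.071, -9}, y in {-9.071, -8.071, -1}
xmin=-16.071, ymin=-9.071, xmax=-9, ymax=-1

Answer: -16.071 -9.071 -9 -1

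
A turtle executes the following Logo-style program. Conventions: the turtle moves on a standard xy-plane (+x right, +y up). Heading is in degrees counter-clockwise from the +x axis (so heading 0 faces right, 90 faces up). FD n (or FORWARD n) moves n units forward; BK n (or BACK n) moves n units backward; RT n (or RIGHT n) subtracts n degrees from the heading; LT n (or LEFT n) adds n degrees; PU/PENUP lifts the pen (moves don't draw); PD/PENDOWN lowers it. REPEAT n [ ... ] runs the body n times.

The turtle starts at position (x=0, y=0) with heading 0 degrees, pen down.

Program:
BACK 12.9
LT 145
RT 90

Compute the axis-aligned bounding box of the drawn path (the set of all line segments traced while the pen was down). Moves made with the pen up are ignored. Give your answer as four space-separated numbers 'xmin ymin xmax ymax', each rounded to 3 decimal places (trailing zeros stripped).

Answer: -12.9 0 0 0

Derivation:
Executing turtle program step by step:
Start: pos=(0,0), heading=0, pen down
BK 12.9: (0,0) -> (-12.9,0) [heading=0, draw]
LT 145: heading 0 -> 145
RT 90: heading 145 -> 55
Final: pos=(-12.9,0), heading=55, 1 segment(s) drawn

Segment endpoints: x in {-12.9, 0}, y in {0}
xmin=-12.9, ymin=0, xmax=0, ymax=0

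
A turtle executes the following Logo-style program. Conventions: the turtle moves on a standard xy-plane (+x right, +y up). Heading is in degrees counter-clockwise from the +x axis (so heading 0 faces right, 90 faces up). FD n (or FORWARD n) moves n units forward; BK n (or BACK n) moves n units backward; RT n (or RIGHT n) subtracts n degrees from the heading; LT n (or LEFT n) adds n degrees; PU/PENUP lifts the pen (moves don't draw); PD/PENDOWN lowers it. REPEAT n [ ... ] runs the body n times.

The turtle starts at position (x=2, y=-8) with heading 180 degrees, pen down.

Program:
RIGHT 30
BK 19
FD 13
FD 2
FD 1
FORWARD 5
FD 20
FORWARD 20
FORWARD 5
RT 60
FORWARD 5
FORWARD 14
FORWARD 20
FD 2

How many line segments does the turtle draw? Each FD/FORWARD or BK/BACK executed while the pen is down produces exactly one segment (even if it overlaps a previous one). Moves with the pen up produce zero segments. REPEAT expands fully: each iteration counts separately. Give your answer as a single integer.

Answer: 12

Derivation:
Executing turtle program step by step:
Start: pos=(2,-8), heading=180, pen down
RT 30: heading 180 -> 150
BK 19: (2,-8) -> (18.454,-17.5) [heading=150, draw]
FD 13: (18.454,-17.5) -> (7.196,-11) [heading=150, draw]
FD 2: (7.196,-11) -> (5.464,-10) [heading=150, draw]
FD 1: (5.464,-10) -> (4.598,-9.5) [heading=150, draw]
FD 5: (4.598,-9.5) -> (0.268,-7) [heading=150, draw]
FD 20: (0.268,-7) -> (-17.053,3) [heading=150, draw]
FD 20: (-17.053,3) -> (-34.373,13) [heading=150, draw]
FD 5: (-34.373,13) -> (-38.703,15.5) [heading=150, draw]
RT 60: heading 150 -> 90
FD 5: (-38.703,15.5) -> (-38.703,20.5) [heading=90, draw]
FD 14: (-38.703,20.5) -> (-38.703,34.5) [heading=90, draw]
FD 20: (-38.703,34.5) -> (-38.703,54.5) [heading=90, draw]
FD 2: (-38.703,54.5) -> (-38.703,56.5) [heading=90, draw]
Final: pos=(-38.703,56.5), heading=90, 12 segment(s) drawn
Segments drawn: 12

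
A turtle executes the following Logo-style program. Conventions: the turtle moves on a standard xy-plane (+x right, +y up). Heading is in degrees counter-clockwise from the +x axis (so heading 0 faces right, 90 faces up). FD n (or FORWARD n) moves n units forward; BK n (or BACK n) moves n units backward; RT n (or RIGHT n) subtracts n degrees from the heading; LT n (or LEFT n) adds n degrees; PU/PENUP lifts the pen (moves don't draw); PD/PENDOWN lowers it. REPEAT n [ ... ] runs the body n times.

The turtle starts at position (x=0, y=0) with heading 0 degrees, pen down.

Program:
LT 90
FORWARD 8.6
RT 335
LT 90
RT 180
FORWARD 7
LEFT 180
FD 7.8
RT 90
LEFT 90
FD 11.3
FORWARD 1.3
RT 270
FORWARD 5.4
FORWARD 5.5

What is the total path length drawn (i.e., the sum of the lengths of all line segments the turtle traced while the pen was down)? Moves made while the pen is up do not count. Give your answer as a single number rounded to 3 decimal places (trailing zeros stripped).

Answer: 46.9

Derivation:
Executing turtle program step by step:
Start: pos=(0,0), heading=0, pen down
LT 90: heading 0 -> 90
FD 8.6: (0,0) -> (0,8.6) [heading=90, draw]
RT 335: heading 90 -> 115
LT 90: heading 115 -> 205
RT 180: heading 205 -> 25
FD 7: (0,8.6) -> (6.344,11.558) [heading=25, draw]
LT 180: heading 25 -> 205
FD 7.8: (6.344,11.558) -> (-0.725,8.262) [heading=205, draw]
RT 90: heading 205 -> 115
LT 90: heading 115 -> 205
FD 11.3: (-0.725,8.262) -> (-10.966,3.486) [heading=205, draw]
FD 1.3: (-10.966,3.486) -> (-12.145,2.937) [heading=205, draw]
RT 270: heading 205 -> 295
FD 5.4: (-12.145,2.937) -> (-9.862,-1.957) [heading=295, draw]
FD 5.5: (-9.862,-1.957) -> (-7.538,-6.942) [heading=295, draw]
Final: pos=(-7.538,-6.942), heading=295, 7 segment(s) drawn

Segment lengths:
  seg 1: (0,0) -> (0,8.6), length = 8.6
  seg 2: (0,8.6) -> (6.344,11.558), length = 7
  seg 3: (6.344,11.558) -> (-0.725,8.262), length = 7.8
  seg 4: (-0.725,8.262) -> (-10.966,3.486), length = 11.3
  seg 5: (-10.966,3.486) -> (-12.145,2.937), length = 1.3
  seg 6: (-12.145,2.937) -> (-9.862,-1.957), length = 5.4
  seg 7: (-9.862,-1.957) -> (-7.538,-6.942), length = 5.5
Total = 46.9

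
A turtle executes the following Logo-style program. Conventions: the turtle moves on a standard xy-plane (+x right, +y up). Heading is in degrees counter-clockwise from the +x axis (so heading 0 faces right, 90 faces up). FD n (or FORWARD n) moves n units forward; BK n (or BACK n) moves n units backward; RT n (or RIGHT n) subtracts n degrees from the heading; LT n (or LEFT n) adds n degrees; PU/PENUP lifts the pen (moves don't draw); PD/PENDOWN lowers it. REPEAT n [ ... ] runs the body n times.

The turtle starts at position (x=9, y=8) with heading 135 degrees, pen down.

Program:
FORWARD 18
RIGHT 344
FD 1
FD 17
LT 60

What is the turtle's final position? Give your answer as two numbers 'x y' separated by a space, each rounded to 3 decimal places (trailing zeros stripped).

Executing turtle program step by step:
Start: pos=(9,8), heading=135, pen down
FD 18: (9,8) -> (-3.728,20.728) [heading=135, draw]
RT 344: heading 135 -> 151
FD 1: (-3.728,20.728) -> (-4.603,21.213) [heading=151, draw]
FD 17: (-4.603,21.213) -> (-19.471,29.454) [heading=151, draw]
LT 60: heading 151 -> 211
Final: pos=(-19.471,29.454), heading=211, 3 segment(s) drawn

Answer: -19.471 29.454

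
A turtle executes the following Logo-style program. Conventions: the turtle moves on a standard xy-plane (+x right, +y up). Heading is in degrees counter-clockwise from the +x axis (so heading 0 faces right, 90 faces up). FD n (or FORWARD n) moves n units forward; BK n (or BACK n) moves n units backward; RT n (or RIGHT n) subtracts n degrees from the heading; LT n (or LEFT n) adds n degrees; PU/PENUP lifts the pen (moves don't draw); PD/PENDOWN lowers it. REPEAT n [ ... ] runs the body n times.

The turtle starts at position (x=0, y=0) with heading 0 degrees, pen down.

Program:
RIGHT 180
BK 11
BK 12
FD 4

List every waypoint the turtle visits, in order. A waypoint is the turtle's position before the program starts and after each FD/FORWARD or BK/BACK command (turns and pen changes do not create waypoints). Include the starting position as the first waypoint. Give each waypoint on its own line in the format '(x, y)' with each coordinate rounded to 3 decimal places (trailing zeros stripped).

Executing turtle program step by step:
Start: pos=(0,0), heading=0, pen down
RT 180: heading 0 -> 180
BK 11: (0,0) -> (11,0) [heading=180, draw]
BK 12: (11,0) -> (23,0) [heading=180, draw]
FD 4: (23,0) -> (19,0) [heading=180, draw]
Final: pos=(19,0), heading=180, 3 segment(s) drawn
Waypoints (4 total):
(0, 0)
(11, 0)
(23, 0)
(19, 0)

Answer: (0, 0)
(11, 0)
(23, 0)
(19, 0)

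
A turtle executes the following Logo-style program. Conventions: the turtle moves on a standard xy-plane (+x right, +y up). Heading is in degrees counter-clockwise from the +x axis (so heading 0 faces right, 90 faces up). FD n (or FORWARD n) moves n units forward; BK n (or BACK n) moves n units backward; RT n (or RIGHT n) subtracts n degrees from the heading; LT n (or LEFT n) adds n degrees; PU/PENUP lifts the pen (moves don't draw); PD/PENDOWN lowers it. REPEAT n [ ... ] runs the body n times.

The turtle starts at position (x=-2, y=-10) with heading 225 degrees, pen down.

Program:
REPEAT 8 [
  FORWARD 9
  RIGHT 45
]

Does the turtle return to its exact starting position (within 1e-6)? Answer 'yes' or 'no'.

Answer: yes

Derivation:
Executing turtle program step by step:
Start: pos=(-2,-10), heading=225, pen down
REPEAT 8 [
  -- iteration 1/8 --
  FD 9: (-2,-10) -> (-8.364,-16.364) [heading=225, draw]
  RT 45: heading 225 -> 180
  -- iteration 2/8 --
  FD 9: (-8.364,-16.364) -> (-17.364,-16.364) [heading=180, draw]
  RT 45: heading 180 -> 135
  -- iteration 3/8 --
  FD 9: (-17.364,-16.364) -> (-23.728,-10) [heading=135, draw]
  RT 45: heading 135 -> 90
  -- iteration 4/8 --
  FD 9: (-23.728,-10) -> (-23.728,-1) [heading=90, draw]
  RT 45: heading 90 -> 45
  -- iteration 5/8 --
  FD 9: (-23.728,-1) -> (-17.364,5.364) [heading=45, draw]
  RT 45: heading 45 -> 0
  -- iteration 6/8 --
  FD 9: (-17.364,5.364) -> (-8.364,5.364) [heading=0, draw]
  RT 45: heading 0 -> 315
  -- iteration 7/8 --
  FD 9: (-8.364,5.364) -> (-2,-1) [heading=315, draw]
  RT 45: heading 315 -> 270
  -- iteration 8/8 --
  FD 9: (-2,-1) -> (-2,-10) [heading=270, draw]
  RT 45: heading 270 -> 225
]
Final: pos=(-2,-10), heading=225, 8 segment(s) drawn

Start position: (-2, -10)
Final position: (-2, -10)
Distance = 0; < 1e-6 -> CLOSED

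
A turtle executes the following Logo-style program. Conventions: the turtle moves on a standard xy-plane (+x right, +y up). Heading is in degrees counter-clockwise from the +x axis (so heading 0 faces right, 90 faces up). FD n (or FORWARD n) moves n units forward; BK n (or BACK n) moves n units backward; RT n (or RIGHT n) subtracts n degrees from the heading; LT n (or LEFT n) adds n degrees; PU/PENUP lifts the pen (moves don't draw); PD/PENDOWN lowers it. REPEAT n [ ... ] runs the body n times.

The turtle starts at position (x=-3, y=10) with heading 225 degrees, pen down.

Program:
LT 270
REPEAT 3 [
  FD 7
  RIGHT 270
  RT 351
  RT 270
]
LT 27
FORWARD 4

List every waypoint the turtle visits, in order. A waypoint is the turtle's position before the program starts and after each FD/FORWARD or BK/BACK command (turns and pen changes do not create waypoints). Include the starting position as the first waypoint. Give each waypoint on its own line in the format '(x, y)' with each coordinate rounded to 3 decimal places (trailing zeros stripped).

Executing turtle program step by step:
Start: pos=(-3,10), heading=225, pen down
LT 270: heading 225 -> 135
REPEAT 3 [
  -- iteration 1/3 --
  FD 7: (-3,10) -> (-7.95,14.95) [heading=135, draw]
  RT 270: heading 135 -> 225
  RT 351: heading 225 -> 234
  RT 270: heading 234 -> 324
  -- iteration 2/3 --
  FD 7: (-7.95,14.95) -> (-2.287,10.835) [heading=324, draw]
  RT 270: heading 324 -> 54
  RT 351: heading 54 -> 63
  RT 270: heading 63 -> 153
  -- iteration 3/3 --
  FD 7: (-2.287,10.835) -> (-8.524,14.013) [heading=153, draw]
  RT 270: heading 153 -> 243
  RT 351: heading 243 -> 252
  RT 270: heading 252 -> 342
]
LT 27: heading 342 -> 9
FD 4: (-8.524,14.013) -> (-4.573,14.639) [heading=9, draw]
Final: pos=(-4.573,14.639), heading=9, 4 segment(s) drawn
Waypoints (5 total):
(-3, 10)
(-7.95, 14.95)
(-2.287, 10.835)
(-8.524, 14.013)
(-4.573, 14.639)

Answer: (-3, 10)
(-7.95, 14.95)
(-2.287, 10.835)
(-8.524, 14.013)
(-4.573, 14.639)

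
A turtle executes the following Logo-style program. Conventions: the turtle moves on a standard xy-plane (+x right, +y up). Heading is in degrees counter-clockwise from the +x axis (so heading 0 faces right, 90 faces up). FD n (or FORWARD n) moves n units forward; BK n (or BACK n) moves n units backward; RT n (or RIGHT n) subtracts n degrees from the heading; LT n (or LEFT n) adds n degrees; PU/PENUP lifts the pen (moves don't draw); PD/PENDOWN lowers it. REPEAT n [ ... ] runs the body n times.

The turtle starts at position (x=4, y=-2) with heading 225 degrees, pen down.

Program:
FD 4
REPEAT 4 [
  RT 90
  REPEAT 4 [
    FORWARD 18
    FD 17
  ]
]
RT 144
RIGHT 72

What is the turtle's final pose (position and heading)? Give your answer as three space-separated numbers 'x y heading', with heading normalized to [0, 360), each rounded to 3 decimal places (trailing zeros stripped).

Answer: 1.172 -4.828 9

Derivation:
Executing turtle program step by step:
Start: pos=(4,-2), heading=225, pen down
FD 4: (4,-2) -> (1.172,-4.828) [heading=225, draw]
REPEAT 4 [
  -- iteration 1/4 --
  RT 90: heading 225 -> 135
  REPEAT 4 [
    -- iteration 1/4 --
    FD 18: (1.172,-4.828) -> (-11.556,7.899) [heading=135, draw]
    FD 17: (-11.556,7.899) -> (-23.577,19.92) [heading=135, draw]
    -- iteration 2/4 --
    FD 18: (-23.577,19.92) -> (-36.305,32.648) [heading=135, draw]
    FD 17: (-36.305,32.648) -> (-48.326,44.669) [heading=135, draw]
    -- iteration 3/4 --
    FD 18: (-48.326,44.669) -> (-61.054,57.397) [heading=135, draw]
    FD 17: (-61.054,57.397) -> (-73.075,69.418) [heading=135, draw]
    -- iteration 4/4 --
    FD 18: (-73.075,69.418) -> (-85.803,82.146) [heading=135, draw]
    FD 17: (-85.803,82.146) -> (-97.823,94.167) [heading=135, draw]
  ]
  -- iteration 2/4 --
  RT 90: heading 135 -> 45
  REPEAT 4 [
    -- iteration 1/4 --
    FD 18: (-97.823,94.167) -> (-85.095,106.894) [heading=45, draw]
    FD 17: (-85.095,106.894) -> (-73.075,118.915) [heading=45, draw]
    -- iteration 2/4 --
    FD 18: (-73.075,118.915) -> (-60.347,131.643) [heading=45, draw]
    FD 17: (-60.347,131.643) -> (-48.326,143.664) [heading=45, draw]
    -- iteration 3/4 --
    FD 18: (-48.326,143.664) -> (-35.598,156.392) [heading=45, draw]
    FD 17: (-35.598,156.392) -> (-23.577,168.413) [heading=45, draw]
    -- iteration 4/4 --
    FD 18: (-23.577,168.413) -> (-10.849,181.141) [heading=45, draw]
    FD 17: (-10.849,181.141) -> (1.172,193.161) [heading=45, draw]
  ]
  -- iteration 3/4 --
  RT 90: heading 45 -> 315
  REPEAT 4 [
    -- iteration 1/4 --
    FD 18: (1.172,193.161) -> (13.899,180.434) [heading=315, draw]
    FD 17: (13.899,180.434) -> (25.92,168.413) [heading=315, draw]
    -- iteration 2/4 --
    FD 18: (25.92,168.413) -> (38.648,155.685) [heading=315, draw]
    FD 17: (38.648,155.685) -> (50.669,143.664) [heading=315, draw]
    -- iteration 3/4 --
    FD 18: (50.669,143.664) -> (63.397,130.936) [heading=315, draw]
    FD 17: (63.397,130.936) -> (75.418,118.915) [heading=315, draw]
    -- iteration 4/4 --
    FD 18: (75.418,118.915) -> (88.146,106.187) [heading=315, draw]
    FD 17: (88.146,106.187) -> (100.167,94.167) [heading=315, draw]
  ]
  -- iteration 4/4 --
  RT 90: heading 315 -> 225
  REPEAT 4 [
    -- iteration 1/4 --
    FD 18: (100.167,94.167) -> (87.439,81.439) [heading=225, draw]
    FD 17: (87.439,81.439) -> (75.418,69.418) [heading=225, draw]
    -- iteration 2/4 --
    FD 18: (75.418,69.418) -> (62.69,56.69) [heading=225, draw]
    FD 17: (62.69,56.69) -> (50.669,44.669) [heading=225, draw]
    -- iteration 3/4 --
    FD 18: (50.669,44.669) -> (37.941,31.941) [heading=225, draw]
    FD 17: (37.941,31.941) -> (25.92,19.92) [heading=225, draw]
    -- iteration 4/4 --
    FD 18: (25.92,19.92) -> (13.192,7.192) [heading=225, draw]
    FD 17: (13.192,7.192) -> (1.172,-4.828) [heading=225, draw]
  ]
]
RT 144: heading 225 -> 81
RT 72: heading 81 -> 9
Final: pos=(1.172,-4.828), heading=9, 33 segment(s) drawn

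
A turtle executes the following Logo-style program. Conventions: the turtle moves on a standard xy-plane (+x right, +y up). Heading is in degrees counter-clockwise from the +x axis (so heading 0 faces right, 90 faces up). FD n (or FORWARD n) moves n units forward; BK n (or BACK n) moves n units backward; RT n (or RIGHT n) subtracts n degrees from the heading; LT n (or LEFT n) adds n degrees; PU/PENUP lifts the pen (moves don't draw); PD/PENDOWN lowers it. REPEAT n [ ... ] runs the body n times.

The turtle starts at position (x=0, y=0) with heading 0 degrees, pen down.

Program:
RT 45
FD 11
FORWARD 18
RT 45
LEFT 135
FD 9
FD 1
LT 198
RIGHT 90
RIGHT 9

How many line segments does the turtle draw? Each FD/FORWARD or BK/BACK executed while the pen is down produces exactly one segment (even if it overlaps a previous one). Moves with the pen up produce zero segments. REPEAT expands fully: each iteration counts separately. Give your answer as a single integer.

Answer: 4

Derivation:
Executing turtle program step by step:
Start: pos=(0,0), heading=0, pen down
RT 45: heading 0 -> 315
FD 11: (0,0) -> (7.778,-7.778) [heading=315, draw]
FD 18: (7.778,-7.778) -> (20.506,-20.506) [heading=315, draw]
RT 45: heading 315 -> 270
LT 135: heading 270 -> 45
FD 9: (20.506,-20.506) -> (26.87,-14.142) [heading=45, draw]
FD 1: (26.87,-14.142) -> (27.577,-13.435) [heading=45, draw]
LT 198: heading 45 -> 243
RT 90: heading 243 -> 153
RT 9: heading 153 -> 144
Final: pos=(27.577,-13.435), heading=144, 4 segment(s) drawn
Segments drawn: 4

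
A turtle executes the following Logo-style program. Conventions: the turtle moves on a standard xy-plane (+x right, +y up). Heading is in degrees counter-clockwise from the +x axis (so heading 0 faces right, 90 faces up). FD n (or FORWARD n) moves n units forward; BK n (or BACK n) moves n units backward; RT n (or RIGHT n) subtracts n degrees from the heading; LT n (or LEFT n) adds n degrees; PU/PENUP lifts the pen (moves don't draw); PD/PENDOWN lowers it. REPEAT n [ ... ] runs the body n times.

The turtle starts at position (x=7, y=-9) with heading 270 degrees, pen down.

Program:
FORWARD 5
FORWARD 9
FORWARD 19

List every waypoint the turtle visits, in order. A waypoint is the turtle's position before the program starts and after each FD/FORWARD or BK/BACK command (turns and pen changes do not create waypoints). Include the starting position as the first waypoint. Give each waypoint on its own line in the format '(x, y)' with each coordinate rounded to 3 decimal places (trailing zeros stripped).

Answer: (7, -9)
(7, -14)
(7, -23)
(7, -42)

Derivation:
Executing turtle program step by step:
Start: pos=(7,-9), heading=270, pen down
FD 5: (7,-9) -> (7,-14) [heading=270, draw]
FD 9: (7,-14) -> (7,-23) [heading=270, draw]
FD 19: (7,-23) -> (7,-42) [heading=270, draw]
Final: pos=(7,-42), heading=270, 3 segment(s) drawn
Waypoints (4 total):
(7, -9)
(7, -14)
(7, -23)
(7, -42)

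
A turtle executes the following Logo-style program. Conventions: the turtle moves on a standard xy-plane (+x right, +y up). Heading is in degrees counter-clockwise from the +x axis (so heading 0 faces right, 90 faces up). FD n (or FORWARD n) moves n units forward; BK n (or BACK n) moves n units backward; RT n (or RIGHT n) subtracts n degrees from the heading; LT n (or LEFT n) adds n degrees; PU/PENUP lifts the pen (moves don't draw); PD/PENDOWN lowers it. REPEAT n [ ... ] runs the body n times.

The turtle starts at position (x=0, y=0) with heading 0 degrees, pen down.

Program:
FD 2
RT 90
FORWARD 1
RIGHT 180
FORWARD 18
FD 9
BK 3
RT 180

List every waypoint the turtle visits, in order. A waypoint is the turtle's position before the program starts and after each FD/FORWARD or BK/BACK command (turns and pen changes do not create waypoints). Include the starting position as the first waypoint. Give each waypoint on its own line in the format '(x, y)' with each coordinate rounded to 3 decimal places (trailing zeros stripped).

Executing turtle program step by step:
Start: pos=(0,0), heading=0, pen down
FD 2: (0,0) -> (2,0) [heading=0, draw]
RT 90: heading 0 -> 270
FD 1: (2,0) -> (2,-1) [heading=270, draw]
RT 180: heading 270 -> 90
FD 18: (2,-1) -> (2,17) [heading=90, draw]
FD 9: (2,17) -> (2,26) [heading=90, draw]
BK 3: (2,26) -> (2,23) [heading=90, draw]
RT 180: heading 90 -> 270
Final: pos=(2,23), heading=270, 5 segment(s) drawn
Waypoints (6 total):
(0, 0)
(2, 0)
(2, -1)
(2, 17)
(2, 26)
(2, 23)

Answer: (0, 0)
(2, 0)
(2, -1)
(2, 17)
(2, 26)
(2, 23)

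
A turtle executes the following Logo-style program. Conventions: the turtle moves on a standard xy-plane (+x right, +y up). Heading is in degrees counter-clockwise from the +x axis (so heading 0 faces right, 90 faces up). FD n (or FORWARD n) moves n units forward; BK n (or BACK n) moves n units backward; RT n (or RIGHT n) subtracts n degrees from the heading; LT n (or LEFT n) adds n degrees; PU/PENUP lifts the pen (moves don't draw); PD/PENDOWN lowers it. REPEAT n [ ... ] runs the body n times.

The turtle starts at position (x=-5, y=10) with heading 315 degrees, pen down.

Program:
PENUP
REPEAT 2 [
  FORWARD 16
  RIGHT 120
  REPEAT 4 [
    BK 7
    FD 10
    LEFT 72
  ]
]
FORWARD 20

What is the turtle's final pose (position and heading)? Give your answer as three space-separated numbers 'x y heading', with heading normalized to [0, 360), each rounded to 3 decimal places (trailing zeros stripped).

Executing turtle program step by step:
Start: pos=(-5,10), heading=315, pen down
PU: pen up
REPEAT 2 [
  -- iteration 1/2 --
  FD 16: (-5,10) -> (6.314,-1.314) [heading=315, move]
  RT 120: heading 315 -> 195
  REPEAT 4 [
    -- iteration 1/4 --
    BK 7: (6.314,-1.314) -> (13.075,0.498) [heading=195, move]
    FD 10: (13.075,0.498) -> (3.416,-2.09) [heading=195, move]
    LT 72: heading 195 -> 267
    -- iteration 2/4 --
    BK 7: (3.416,-2.09) -> (3.782,4.9) [heading=267, move]
    FD 10: (3.782,4.9) -> (3.259,-5.086) [heading=267, move]
    LT 72: heading 267 -> 339
    -- iteration 3/4 --
    BK 7: (3.259,-5.086) -> (-3.276,-2.577) [heading=339, move]
    FD 10: (-3.276,-2.577) -> (6.06,-6.161) [heading=339, move]
    LT 72: heading 339 -> 51
    -- iteration 4/4 --
    BK 7: (6.06,-6.161) -> (1.654,-11.601) [heading=51, move]
    FD 10: (1.654,-11.601) -> (7.948,-3.83) [heading=51, move]
    LT 72: heading 51 -> 123
  ]
  -- iteration 2/2 --
  FD 16: (7.948,-3.83) -> (-0.767,9.589) [heading=123, move]
  RT 120: heading 123 -> 3
  REPEAT 4 [
    -- iteration 1/4 --
    BK 7: (-0.767,9.589) -> (-7.757,9.223) [heading=3, move]
    FD 10: (-7.757,9.223) -> (2.229,9.746) [heading=3, move]
    LT 72: heading 3 -> 75
    -- iteration 2/4 --
    BK 7: (2.229,9.746) -> (0.418,2.985) [heading=75, move]
    FD 10: (0.418,2.985) -> (3.006,12.644) [heading=75, move]
    LT 72: heading 75 -> 147
    -- iteration 3/4 --
    BK 7: (3.006,12.644) -> (8.876,8.831) [heading=147, move]
    FD 10: (8.876,8.831) -> (0.49,14.278) [heading=147, move]
    LT 72: heading 147 -> 219
    -- iteration 4/4 --
    BK 7: (0.49,14.278) -> (5.93,18.683) [heading=219, move]
    FD 10: (5.93,18.683) -> (-1.842,12.39) [heading=219, move]
    LT 72: heading 219 -> 291
  ]
]
FD 20: (-1.842,12.39) -> (5.326,-6.282) [heading=291, move]
Final: pos=(5.326,-6.282), heading=291, 0 segment(s) drawn

Answer: 5.326 -6.282 291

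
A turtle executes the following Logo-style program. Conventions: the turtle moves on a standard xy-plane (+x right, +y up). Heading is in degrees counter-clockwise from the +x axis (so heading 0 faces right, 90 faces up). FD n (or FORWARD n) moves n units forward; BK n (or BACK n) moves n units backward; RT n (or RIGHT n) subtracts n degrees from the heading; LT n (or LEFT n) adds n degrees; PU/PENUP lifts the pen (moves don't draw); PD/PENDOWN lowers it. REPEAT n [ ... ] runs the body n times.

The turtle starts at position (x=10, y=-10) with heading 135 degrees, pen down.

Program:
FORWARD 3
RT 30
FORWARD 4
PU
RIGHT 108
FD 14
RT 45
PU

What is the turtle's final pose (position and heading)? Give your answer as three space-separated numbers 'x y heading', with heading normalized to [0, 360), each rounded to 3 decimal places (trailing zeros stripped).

Executing turtle program step by step:
Start: pos=(10,-10), heading=135, pen down
FD 3: (10,-10) -> (7.879,-7.879) [heading=135, draw]
RT 30: heading 135 -> 105
FD 4: (7.879,-7.879) -> (6.843,-4.015) [heading=105, draw]
PU: pen up
RT 108: heading 105 -> 357
FD 14: (6.843,-4.015) -> (20.824,-4.748) [heading=357, move]
RT 45: heading 357 -> 312
PU: pen up
Final: pos=(20.824,-4.748), heading=312, 2 segment(s) drawn

Answer: 20.824 -4.748 312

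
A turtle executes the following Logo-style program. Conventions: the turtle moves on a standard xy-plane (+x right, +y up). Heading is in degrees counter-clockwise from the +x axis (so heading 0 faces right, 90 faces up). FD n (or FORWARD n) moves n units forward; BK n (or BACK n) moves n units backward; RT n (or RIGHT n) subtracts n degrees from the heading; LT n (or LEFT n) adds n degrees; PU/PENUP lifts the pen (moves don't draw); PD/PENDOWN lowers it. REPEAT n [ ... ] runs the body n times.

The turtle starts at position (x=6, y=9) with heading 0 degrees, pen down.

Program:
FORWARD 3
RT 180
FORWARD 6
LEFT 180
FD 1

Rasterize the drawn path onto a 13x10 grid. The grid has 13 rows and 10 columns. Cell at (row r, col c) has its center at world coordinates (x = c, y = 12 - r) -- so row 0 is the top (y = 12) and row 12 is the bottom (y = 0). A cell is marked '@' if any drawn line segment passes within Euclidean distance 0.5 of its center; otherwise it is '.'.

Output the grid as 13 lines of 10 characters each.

Answer: ..........
..........
..........
...@@@@@@@
..........
..........
..........
..........
..........
..........
..........
..........
..........

Derivation:
Segment 0: (6,9) -> (9,9)
Segment 1: (9,9) -> (3,9)
Segment 2: (3,9) -> (4,9)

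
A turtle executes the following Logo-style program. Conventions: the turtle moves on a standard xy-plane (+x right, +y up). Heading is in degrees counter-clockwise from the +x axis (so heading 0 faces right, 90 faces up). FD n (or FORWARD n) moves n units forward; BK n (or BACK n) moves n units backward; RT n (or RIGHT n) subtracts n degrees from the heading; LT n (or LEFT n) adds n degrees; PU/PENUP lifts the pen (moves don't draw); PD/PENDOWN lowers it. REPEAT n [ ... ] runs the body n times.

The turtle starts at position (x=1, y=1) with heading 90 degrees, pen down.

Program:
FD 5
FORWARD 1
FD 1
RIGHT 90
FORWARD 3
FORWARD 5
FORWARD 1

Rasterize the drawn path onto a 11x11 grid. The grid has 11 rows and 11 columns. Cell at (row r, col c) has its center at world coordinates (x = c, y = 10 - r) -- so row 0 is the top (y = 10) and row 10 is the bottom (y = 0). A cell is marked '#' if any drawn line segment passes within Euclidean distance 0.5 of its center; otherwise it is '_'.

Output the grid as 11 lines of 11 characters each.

Answer: ___________
___________
_##########
_#_________
_#_________
_#_________
_#_________
_#_________
_#_________
_#_________
___________

Derivation:
Segment 0: (1,1) -> (1,6)
Segment 1: (1,6) -> (1,7)
Segment 2: (1,7) -> (1,8)
Segment 3: (1,8) -> (4,8)
Segment 4: (4,8) -> (9,8)
Segment 5: (9,8) -> (10,8)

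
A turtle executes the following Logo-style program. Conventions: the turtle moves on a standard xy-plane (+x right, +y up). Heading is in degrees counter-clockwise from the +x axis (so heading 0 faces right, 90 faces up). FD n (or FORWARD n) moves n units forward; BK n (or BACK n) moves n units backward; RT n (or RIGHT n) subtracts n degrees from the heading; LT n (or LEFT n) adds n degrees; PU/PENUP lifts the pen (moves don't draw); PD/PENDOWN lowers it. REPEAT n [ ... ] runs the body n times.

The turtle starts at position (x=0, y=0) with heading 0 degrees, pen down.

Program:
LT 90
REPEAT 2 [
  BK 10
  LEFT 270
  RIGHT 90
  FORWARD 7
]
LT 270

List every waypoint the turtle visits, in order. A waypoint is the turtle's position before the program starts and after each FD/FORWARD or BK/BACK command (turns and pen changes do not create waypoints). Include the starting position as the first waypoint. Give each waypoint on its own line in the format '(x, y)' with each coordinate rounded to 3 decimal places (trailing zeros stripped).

Executing turtle program step by step:
Start: pos=(0,0), heading=0, pen down
LT 90: heading 0 -> 90
REPEAT 2 [
  -- iteration 1/2 --
  BK 10: (0,0) -> (0,-10) [heading=90, draw]
  LT 270: heading 90 -> 0
  RT 90: heading 0 -> 270
  FD 7: (0,-10) -> (0,-17) [heading=270, draw]
  -- iteration 2/2 --
  BK 10: (0,-17) -> (0,-7) [heading=270, draw]
  LT 270: heading 270 -> 180
  RT 90: heading 180 -> 90
  FD 7: (0,-7) -> (0,0) [heading=90, draw]
]
LT 270: heading 90 -> 0
Final: pos=(0,0), heading=0, 4 segment(s) drawn
Waypoints (5 total):
(0, 0)
(0, -10)
(0, -17)
(0, -7)
(0, 0)

Answer: (0, 0)
(0, -10)
(0, -17)
(0, -7)
(0, 0)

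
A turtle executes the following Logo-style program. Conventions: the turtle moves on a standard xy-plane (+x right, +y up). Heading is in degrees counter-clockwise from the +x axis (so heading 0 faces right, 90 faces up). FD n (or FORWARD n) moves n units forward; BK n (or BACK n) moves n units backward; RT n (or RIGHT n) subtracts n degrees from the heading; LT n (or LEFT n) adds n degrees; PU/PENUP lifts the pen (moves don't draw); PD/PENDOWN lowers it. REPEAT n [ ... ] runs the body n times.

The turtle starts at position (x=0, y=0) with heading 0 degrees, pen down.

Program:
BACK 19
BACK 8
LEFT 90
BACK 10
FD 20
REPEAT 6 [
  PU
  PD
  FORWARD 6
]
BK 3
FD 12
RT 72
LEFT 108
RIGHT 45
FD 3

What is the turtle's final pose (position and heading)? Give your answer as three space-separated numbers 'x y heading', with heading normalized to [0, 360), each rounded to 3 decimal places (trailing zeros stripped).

Executing turtle program step by step:
Start: pos=(0,0), heading=0, pen down
BK 19: (0,0) -> (-19,0) [heading=0, draw]
BK 8: (-19,0) -> (-27,0) [heading=0, draw]
LT 90: heading 0 -> 90
BK 10: (-27,0) -> (-27,-10) [heading=90, draw]
FD 20: (-27,-10) -> (-27,10) [heading=90, draw]
REPEAT 6 [
  -- iteration 1/6 --
  PU: pen up
  PD: pen down
  FD 6: (-27,10) -> (-27,16) [heading=90, draw]
  -- iteration 2/6 --
  PU: pen up
  PD: pen down
  FD 6: (-27,16) -> (-27,22) [heading=90, draw]
  -- iteration 3/6 --
  PU: pen up
  PD: pen down
  FD 6: (-27,22) -> (-27,28) [heading=90, draw]
  -- iteration 4/6 --
  PU: pen up
  PD: pen down
  FD 6: (-27,28) -> (-27,34) [heading=90, draw]
  -- iteration 5/6 --
  PU: pen up
  PD: pen down
  FD 6: (-27,34) -> (-27,40) [heading=90, draw]
  -- iteration 6/6 --
  PU: pen up
  PD: pen down
  FD 6: (-27,40) -> (-27,46) [heading=90, draw]
]
BK 3: (-27,46) -> (-27,43) [heading=90, draw]
FD 12: (-27,43) -> (-27,55) [heading=90, draw]
RT 72: heading 90 -> 18
LT 108: heading 18 -> 126
RT 45: heading 126 -> 81
FD 3: (-27,55) -> (-26.531,57.963) [heading=81, draw]
Final: pos=(-26.531,57.963), heading=81, 13 segment(s) drawn

Answer: -26.531 57.963 81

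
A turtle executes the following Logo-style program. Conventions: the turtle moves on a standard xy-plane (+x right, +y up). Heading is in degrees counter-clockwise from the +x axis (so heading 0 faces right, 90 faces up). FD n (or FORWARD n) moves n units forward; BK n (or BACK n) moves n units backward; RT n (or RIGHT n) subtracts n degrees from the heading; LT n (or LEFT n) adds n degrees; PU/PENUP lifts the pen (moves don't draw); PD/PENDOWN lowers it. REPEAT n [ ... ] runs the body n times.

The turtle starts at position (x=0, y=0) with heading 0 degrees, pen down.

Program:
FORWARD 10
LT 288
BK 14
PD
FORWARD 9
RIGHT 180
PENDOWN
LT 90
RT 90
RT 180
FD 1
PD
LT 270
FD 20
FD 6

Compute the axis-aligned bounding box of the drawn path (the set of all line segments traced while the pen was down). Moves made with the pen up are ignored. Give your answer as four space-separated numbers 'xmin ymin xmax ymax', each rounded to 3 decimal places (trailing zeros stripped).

Answer: -15.964 -4.23 10 13.315

Derivation:
Executing turtle program step by step:
Start: pos=(0,0), heading=0, pen down
FD 10: (0,0) -> (10,0) [heading=0, draw]
LT 288: heading 0 -> 288
BK 14: (10,0) -> (5.674,13.315) [heading=288, draw]
PD: pen down
FD 9: (5.674,13.315) -> (8.455,4.755) [heading=288, draw]
RT 180: heading 288 -> 108
PD: pen down
LT 90: heading 108 -> 198
RT 90: heading 198 -> 108
RT 180: heading 108 -> 288
FD 1: (8.455,4.755) -> (8.764,3.804) [heading=288, draw]
PD: pen down
LT 270: heading 288 -> 198
FD 20: (8.764,3.804) -> (-10.257,-2.376) [heading=198, draw]
FD 6: (-10.257,-2.376) -> (-15.964,-4.23) [heading=198, draw]
Final: pos=(-15.964,-4.23), heading=198, 6 segment(s) drawn

Segment endpoints: x in {-15.964, -10.257, 0, 5.674, 8.455, 8.764, 10}, y in {-4.23, -2.376, 0, 3.804, 4.755, 13.315}
xmin=-15.964, ymin=-4.23, xmax=10, ymax=13.315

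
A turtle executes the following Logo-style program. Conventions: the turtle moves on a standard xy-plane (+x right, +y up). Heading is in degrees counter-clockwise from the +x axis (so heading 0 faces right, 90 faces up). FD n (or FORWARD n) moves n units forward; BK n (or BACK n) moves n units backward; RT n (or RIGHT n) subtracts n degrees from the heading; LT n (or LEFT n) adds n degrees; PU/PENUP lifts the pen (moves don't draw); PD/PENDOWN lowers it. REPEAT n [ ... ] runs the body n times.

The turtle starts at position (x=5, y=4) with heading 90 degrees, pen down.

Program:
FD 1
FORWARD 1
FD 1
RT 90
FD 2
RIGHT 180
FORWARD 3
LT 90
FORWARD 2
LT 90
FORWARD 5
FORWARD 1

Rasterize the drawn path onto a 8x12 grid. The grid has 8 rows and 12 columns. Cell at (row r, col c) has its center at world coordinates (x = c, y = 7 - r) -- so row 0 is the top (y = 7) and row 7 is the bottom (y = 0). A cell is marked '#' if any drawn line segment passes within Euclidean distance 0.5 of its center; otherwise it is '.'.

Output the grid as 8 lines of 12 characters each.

Segment 0: (5,4) -> (5,5)
Segment 1: (5,5) -> (5,6)
Segment 2: (5,6) -> (5,7)
Segment 3: (5,7) -> (7,7)
Segment 4: (7,7) -> (4,7)
Segment 5: (4,7) -> (4,5)
Segment 6: (4,5) -> (9,5)
Segment 7: (9,5) -> (10,5)

Answer: ....####....
....##......
....#######.
.....#......
............
............
............
............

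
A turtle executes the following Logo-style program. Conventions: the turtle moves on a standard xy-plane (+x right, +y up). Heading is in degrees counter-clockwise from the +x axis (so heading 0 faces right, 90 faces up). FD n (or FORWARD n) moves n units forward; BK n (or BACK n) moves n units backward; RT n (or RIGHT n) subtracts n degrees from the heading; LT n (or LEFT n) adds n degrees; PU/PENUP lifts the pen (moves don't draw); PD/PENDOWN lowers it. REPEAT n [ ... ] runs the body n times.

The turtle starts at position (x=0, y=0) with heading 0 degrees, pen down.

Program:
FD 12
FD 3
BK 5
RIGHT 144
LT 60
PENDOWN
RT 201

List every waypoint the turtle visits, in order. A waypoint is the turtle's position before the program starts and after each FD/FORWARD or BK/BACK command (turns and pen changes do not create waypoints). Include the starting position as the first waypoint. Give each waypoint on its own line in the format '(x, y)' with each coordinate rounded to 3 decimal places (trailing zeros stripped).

Executing turtle program step by step:
Start: pos=(0,0), heading=0, pen down
FD 12: (0,0) -> (12,0) [heading=0, draw]
FD 3: (12,0) -> (15,0) [heading=0, draw]
BK 5: (15,0) -> (10,0) [heading=0, draw]
RT 144: heading 0 -> 216
LT 60: heading 216 -> 276
PD: pen down
RT 201: heading 276 -> 75
Final: pos=(10,0), heading=75, 3 segment(s) drawn
Waypoints (4 total):
(0, 0)
(12, 0)
(15, 0)
(10, 0)

Answer: (0, 0)
(12, 0)
(15, 0)
(10, 0)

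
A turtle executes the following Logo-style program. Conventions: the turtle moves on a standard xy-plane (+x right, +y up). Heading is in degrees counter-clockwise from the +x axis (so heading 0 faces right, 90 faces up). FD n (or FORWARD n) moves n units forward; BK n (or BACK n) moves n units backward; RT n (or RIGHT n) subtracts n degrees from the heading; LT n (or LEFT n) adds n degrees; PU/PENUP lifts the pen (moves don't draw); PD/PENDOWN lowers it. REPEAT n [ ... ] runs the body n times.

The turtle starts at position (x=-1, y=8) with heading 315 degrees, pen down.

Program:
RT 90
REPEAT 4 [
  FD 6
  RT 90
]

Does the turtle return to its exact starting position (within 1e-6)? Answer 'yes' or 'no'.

Answer: yes

Derivation:
Executing turtle program step by step:
Start: pos=(-1,8), heading=315, pen down
RT 90: heading 315 -> 225
REPEAT 4 [
  -- iteration 1/4 --
  FD 6: (-1,8) -> (-5.243,3.757) [heading=225, draw]
  RT 90: heading 225 -> 135
  -- iteration 2/4 --
  FD 6: (-5.243,3.757) -> (-9.485,8) [heading=135, draw]
  RT 90: heading 135 -> 45
  -- iteration 3/4 --
  FD 6: (-9.485,8) -> (-5.243,12.243) [heading=45, draw]
  RT 90: heading 45 -> 315
  -- iteration 4/4 --
  FD 6: (-5.243,12.243) -> (-1,8) [heading=315, draw]
  RT 90: heading 315 -> 225
]
Final: pos=(-1,8), heading=225, 4 segment(s) drawn

Start position: (-1, 8)
Final position: (-1, 8)
Distance = 0; < 1e-6 -> CLOSED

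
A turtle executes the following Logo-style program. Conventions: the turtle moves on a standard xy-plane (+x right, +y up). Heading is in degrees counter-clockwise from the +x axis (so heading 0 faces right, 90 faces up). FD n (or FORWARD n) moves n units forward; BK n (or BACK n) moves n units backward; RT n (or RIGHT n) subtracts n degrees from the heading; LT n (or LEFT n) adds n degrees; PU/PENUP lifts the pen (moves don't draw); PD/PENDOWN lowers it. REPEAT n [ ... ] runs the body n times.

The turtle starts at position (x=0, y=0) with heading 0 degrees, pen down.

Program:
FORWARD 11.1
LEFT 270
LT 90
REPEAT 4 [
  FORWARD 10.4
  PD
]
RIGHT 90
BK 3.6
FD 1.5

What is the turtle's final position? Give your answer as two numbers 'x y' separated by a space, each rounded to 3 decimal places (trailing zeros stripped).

Answer: 52.7 2.1

Derivation:
Executing turtle program step by step:
Start: pos=(0,0), heading=0, pen down
FD 11.1: (0,0) -> (11.1,0) [heading=0, draw]
LT 270: heading 0 -> 270
LT 90: heading 270 -> 0
REPEAT 4 [
  -- iteration 1/4 --
  FD 10.4: (11.1,0) -> (21.5,0) [heading=0, draw]
  PD: pen down
  -- iteration 2/4 --
  FD 10.4: (21.5,0) -> (31.9,0) [heading=0, draw]
  PD: pen down
  -- iteration 3/4 --
  FD 10.4: (31.9,0) -> (42.3,0) [heading=0, draw]
  PD: pen down
  -- iteration 4/4 --
  FD 10.4: (42.3,0) -> (52.7,0) [heading=0, draw]
  PD: pen down
]
RT 90: heading 0 -> 270
BK 3.6: (52.7,0) -> (52.7,3.6) [heading=270, draw]
FD 1.5: (52.7,3.6) -> (52.7,2.1) [heading=270, draw]
Final: pos=(52.7,2.1), heading=270, 7 segment(s) drawn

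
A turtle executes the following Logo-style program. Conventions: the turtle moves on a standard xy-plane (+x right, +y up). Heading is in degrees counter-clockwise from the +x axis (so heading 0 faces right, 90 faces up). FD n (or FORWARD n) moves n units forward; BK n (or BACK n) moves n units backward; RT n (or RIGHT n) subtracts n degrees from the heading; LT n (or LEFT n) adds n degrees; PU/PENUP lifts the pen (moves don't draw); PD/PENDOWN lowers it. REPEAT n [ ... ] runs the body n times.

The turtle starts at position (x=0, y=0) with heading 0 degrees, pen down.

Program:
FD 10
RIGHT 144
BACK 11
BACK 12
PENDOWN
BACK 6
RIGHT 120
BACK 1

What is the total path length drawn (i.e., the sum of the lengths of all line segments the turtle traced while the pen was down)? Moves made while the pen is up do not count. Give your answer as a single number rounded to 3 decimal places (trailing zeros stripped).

Executing turtle program step by step:
Start: pos=(0,0), heading=0, pen down
FD 10: (0,0) -> (10,0) [heading=0, draw]
RT 144: heading 0 -> 216
BK 11: (10,0) -> (18.899,6.466) [heading=216, draw]
BK 12: (18.899,6.466) -> (28.607,13.519) [heading=216, draw]
PD: pen down
BK 6: (28.607,13.519) -> (33.461,17.046) [heading=216, draw]
RT 120: heading 216 -> 96
BK 1: (33.461,17.046) -> (33.566,16.051) [heading=96, draw]
Final: pos=(33.566,16.051), heading=96, 5 segment(s) drawn

Segment lengths:
  seg 1: (0,0) -> (10,0), length = 10
  seg 2: (10,0) -> (18.899,6.466), length = 11
  seg 3: (18.899,6.466) -> (28.607,13.519), length = 12
  seg 4: (28.607,13.519) -> (33.461,17.046), length = 6
  seg 5: (33.461,17.046) -> (33.566,16.051), length = 1
Total = 40

Answer: 40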